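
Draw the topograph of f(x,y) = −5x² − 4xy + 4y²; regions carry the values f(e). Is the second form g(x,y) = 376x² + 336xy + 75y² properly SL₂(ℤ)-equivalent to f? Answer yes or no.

D₁ = 96, D₂ = 96
river cycle of f (length 4): (4, 4, -5), (-5, 6, 3), (3, 6, -5), (-5, 4, 4)
river cycle of g (length 4): (4, 4, -5), (-5, 6, 3), (3, 6, -5), (-5, 4, 4)
cycles coincide ⇒ equivalent

yes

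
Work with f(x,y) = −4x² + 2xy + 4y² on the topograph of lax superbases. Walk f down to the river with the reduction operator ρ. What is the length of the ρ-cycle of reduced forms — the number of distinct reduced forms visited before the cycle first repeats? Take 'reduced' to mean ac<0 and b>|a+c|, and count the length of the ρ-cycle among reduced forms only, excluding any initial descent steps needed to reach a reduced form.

D = 68, ⌊√D⌋ = 8
river: ρ → (4,6,-2)
river: ρ → (-2,6,4)
river: ρ → (4,2,-4)
river: ρ → (-4,6,2)
river: ρ → (2,6,-4)
river: ρ → (-4,2,4)
ρ-cycle length = 6 (tail of 0 descent steps not counted)

6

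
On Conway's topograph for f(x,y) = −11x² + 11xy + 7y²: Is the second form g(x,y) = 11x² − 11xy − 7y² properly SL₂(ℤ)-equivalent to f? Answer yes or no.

D₁ = 429, D₂ = 429
river cycle of f (length 6): (7, 17, -5), (-5, 13, 13), (13, 13, -5), (-5, 17, 7), (7, 11, -11), (-11, 11, 7)
river cycle of g (length 6): (-7, 11, 11), (11, 11, -7), (-7, 17, 5), (5, 13, -13), (-13, 13, 5), (5, 17, -7)
cycles differ ⇒ inequivalent

no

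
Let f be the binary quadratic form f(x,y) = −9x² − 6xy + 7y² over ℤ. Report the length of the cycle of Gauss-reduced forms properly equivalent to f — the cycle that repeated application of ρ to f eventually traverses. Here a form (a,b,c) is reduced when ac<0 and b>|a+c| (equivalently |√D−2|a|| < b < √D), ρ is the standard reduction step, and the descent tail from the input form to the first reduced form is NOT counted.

D = 288, ⌊√D⌋ = 16
descent: ρ → (7,6,-9)  [lands on river]
river: ρ → (-9,12,4)
river: ρ → (4,12,-9)
river: ρ → (-9,6,7)
river: ρ → (7,8,-8)
river: ρ → (-8,8,7)
ρ-cycle length = 6 (tail of 1 descent step not counted)

6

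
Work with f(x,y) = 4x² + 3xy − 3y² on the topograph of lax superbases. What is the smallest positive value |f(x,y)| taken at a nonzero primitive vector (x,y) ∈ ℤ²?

river: ρ → (-3,3,4)
river: ρ → (4,5,-2)
river: ρ → (-2,7,1)
river: ρ → (1,7,-2)
river: ρ → (-2,5,4)
river: ρ → (4,3,-3)
closes: descent 0, river 6
min |a| on river = 1

1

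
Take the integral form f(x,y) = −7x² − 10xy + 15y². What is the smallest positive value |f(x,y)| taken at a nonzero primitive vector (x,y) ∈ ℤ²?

descent: ρ → (15,10,-7)  [lands on river]
river: ρ → (-7,18,7)
river: ρ → (7,10,-15)
river: ρ → (-15,20,2)
river: ρ → (2,20,-15)
river: ρ → (-15,10,7)
river: ρ → (7,18,-7)
river: ρ → (-7,10,15)
river: ρ → (15,20,-2)
river: ρ → (-2,20,15)
closes: descent 1, river 10
min |a| on river = 2

2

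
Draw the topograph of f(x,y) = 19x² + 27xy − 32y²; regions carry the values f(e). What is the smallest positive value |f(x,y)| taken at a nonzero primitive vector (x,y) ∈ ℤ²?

river: ρ → (-32,37,14)
river: ρ → (14,47,-17)
river: ρ → (-17,55,2)
river: ρ → (2,53,-44)
river: ρ → (-44,35,11)
river: ρ → (11,53,-8)
river: ρ → (-8,43,41)
river: ρ → (41,39,-10)
river: ρ → (-10,41,37)
river: ρ → (37,33,-14)
river: ρ → (-14,51,10)
river: ρ → (10,49,-19)
river: ρ → (-19,27,32)
river: ρ → (32,37,-14)
river: ρ → (-14,47,17)
river: ρ → (17,55,-2)
river: ρ → (-2,53,44)
river: ρ → (44,35,-11)
river: ρ → (-11,53,8)
river: ρ → (8,43,-41)
river: ρ → (-41,39,10)
river: ρ → (10,41,-37)
river: ρ → (-37,33,14)
river: ρ → (14,51,-10)
river: ρ → (-10,49,19)
river: ρ → (19,27,-32)
closes: descent 0, river 26
min |a| on river = 2

2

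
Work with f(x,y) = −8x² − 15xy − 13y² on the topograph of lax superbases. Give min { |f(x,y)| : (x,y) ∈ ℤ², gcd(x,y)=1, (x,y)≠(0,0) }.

translate: b→-1 (≡15 mod 16), so (8,15,13)→(8,-1,6)
flip: (8,-1,6)→(6,1,8)
reduced (well bottom): (6,1,8) with a≤c, −a<b≤a
well minimum |f| = |-6| = 6 (negative-definite)

6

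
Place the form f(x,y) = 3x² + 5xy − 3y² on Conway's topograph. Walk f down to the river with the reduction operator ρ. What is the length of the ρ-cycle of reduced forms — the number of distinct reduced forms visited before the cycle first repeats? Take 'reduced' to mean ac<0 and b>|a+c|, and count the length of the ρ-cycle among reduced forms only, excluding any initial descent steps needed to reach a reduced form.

D = 61, ⌊√D⌋ = 7
river: ρ → (-3,7,1)
river: ρ → (1,7,-3)
river: ρ → (-3,5,3)
river: ρ → (3,7,-1)
river: ρ → (-1,7,3)
river: ρ → (3,5,-3)
ρ-cycle length = 6 (tail of 0 descent steps not counted)

6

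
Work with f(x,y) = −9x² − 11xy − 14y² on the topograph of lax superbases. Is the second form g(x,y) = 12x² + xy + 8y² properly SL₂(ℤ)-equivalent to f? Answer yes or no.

D₁ = -383, D₂ = -383
f is negative-definite; reduce −f:
−f: translate: b→-7 (≡11 mod 18), so (9,11,14)→(9,-7,12)
−f: reduced (well bottom): (9,-7,12) with a≤c, −a<b≤a
flip sign back: reduced form of f is (-9,7,-12)
g: flip: (12,1,8)→(8,-1,12)
g: reduced (well bottom): (8,-1,12) with a≤c, −a<b≤a
reduced forms (-9, 7, -12) vs (8, -1, 12) ⇒ inequivalent

no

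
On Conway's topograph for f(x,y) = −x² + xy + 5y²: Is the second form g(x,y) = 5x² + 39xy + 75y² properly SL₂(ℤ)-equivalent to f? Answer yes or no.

D₁ = 21, D₂ = 21
river cycle of f (length 2): (-1, 3, 3), (3, 3, -1)
river cycle of g (length 2): (-1, 3, 3), (3, 3, -1)
cycles coincide ⇒ equivalent

yes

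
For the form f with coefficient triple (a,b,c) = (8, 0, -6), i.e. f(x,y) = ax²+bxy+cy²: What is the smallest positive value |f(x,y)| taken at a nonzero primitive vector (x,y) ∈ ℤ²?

descent: ρ → (-6,12,2)  [lands on river]
river: ρ → (2,12,-6)
closes: descent 1, river 2
min |a| on river = 2

2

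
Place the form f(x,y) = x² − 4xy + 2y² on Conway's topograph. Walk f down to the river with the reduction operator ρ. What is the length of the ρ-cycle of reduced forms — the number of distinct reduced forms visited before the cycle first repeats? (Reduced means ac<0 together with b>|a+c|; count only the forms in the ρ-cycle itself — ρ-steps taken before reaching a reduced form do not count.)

D = 8, ⌊√D⌋ = 2
descent: ρ → (2,0,-1)
descent: ρ → (-1,2,1)  [lands on river]
river: ρ → (1,2,-1)
ρ-cycle length = 2 (tail of 2 descent steps not counted)

2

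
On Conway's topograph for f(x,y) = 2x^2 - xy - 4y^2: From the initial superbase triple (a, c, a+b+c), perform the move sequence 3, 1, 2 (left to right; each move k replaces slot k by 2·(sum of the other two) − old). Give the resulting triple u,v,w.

start (2,-4,-3) = (f(1,0),f(0,1),f(1,1))
replace slot 3: 2·(2+(-4)) − (-3) = -1 → (2,-4,-1)
replace slot 1: 2·((-4)+(-1)) − 2 = -12 → (-12,-4,-1)
replace slot 2: 2·((-12)+(-1)) − (-4) = -22 → (-12,-22,-1)

-12,-22,-1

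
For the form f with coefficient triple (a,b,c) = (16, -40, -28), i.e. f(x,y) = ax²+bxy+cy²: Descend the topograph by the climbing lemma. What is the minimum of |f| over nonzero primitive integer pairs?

descent: ρ → (-28,40,16)  [lands on river]
river: ρ → (16,56,-4)
river: ρ → (-4,56,16)
river: ρ → (16,40,-28)
river: ρ → (-28,16,28)
river: ρ → (28,40,-16)
river: ρ → (-16,56,4)
river: ρ → (4,56,-16)
river: ρ → (-16,40,28)
river: ρ → (28,16,-28)
closes: descent 1, river 10
min |a| on river = 4

4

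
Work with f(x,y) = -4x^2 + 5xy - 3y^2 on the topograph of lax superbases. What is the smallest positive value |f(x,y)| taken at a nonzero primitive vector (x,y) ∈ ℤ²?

translate: b→3 (≡-5 mod 8), so (4,-5,3)→(4,3,2)
flip: (4,3,2)→(2,-3,4)
translate: b→1 (≡-3 mod 4), so (2,-3,4)→(2,1,3)
reduced (well bottom): (2,1,3) with a≤c, −a<b≤a
well minimum |f| = |-2| = 2 (negative-definite)

2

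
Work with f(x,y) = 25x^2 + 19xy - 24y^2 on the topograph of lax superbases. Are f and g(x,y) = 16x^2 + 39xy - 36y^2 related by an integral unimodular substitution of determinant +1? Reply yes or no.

D₁ = 2761, D₂ = 3825
discriminants differ ⇒ not SL₂(ℤ)-equivalent

no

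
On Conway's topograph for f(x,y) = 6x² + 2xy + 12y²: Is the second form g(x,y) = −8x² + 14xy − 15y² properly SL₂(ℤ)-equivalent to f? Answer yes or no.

D₁ = -284, D₂ = -284
f: reduced (well bottom): (6,2,12) with a≤c, −a<b≤a
g is negative-definite; reduce −g:
−g: translate: b→2 (≡-14 mod 16), so (8,-14,15)→(8,2,9)
−g: reduced (well bottom): (8,2,9) with a≤c, −a<b≤a
flip sign back: reduced form of g is (-8,-2,-9)
reduced forms (6, 2, 12) vs (-8, -2, -9) ⇒ inequivalent

no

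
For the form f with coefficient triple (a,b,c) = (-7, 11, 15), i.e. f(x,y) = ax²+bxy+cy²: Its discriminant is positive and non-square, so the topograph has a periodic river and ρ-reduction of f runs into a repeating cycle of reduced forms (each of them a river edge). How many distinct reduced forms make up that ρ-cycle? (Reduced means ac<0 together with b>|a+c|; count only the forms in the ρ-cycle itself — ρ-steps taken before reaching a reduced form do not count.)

D = 541, ⌊√D⌋ = 23
river: ρ → (15,19,-3)
river: ρ → (-3,23,1)
river: ρ → (1,23,-3)
river: ρ → (-3,19,15)
river: ρ → (15,11,-7)
river: ρ → (-7,17,9)
river: ρ → (9,19,-5)
river: ρ → (-5,21,5)
river: ρ → (5,19,-9)
river: ρ → (-9,17,7)
river: ρ → (7,11,-15)
river: ρ → (-15,19,3)
river: ρ → (3,23,-1)
river: ρ → (-1,23,3)
river: ρ → (3,19,-15)
river: ρ → (-15,11,7)
river: ρ → (7,17,-9)
river: ρ → (-9,19,5)
river: ρ → (5,21,-5)
river: ρ → (-5,19,9)
river: ρ → (9,17,-7)
river: ρ → (-7,11,15)
ρ-cycle length = 22 (tail of 0 descent steps not counted)

22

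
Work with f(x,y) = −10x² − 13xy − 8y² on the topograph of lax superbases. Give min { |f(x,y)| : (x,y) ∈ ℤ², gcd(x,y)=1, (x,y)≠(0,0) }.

translate: b→-7 (≡13 mod 20), so (10,13,8)→(10,-7,5)
flip: (10,-7,5)→(5,7,10)
translate: b→-3 (≡7 mod 10), so (5,7,10)→(5,-3,8)
reduced (well bottom): (5,-3,8) with a≤c, −a<b≤a
well minimum |f| = |-5| = 5 (negative-definite)

5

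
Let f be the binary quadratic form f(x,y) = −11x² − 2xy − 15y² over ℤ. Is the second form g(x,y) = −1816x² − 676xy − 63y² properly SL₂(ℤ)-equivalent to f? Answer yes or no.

D₁ = -656, D₂ = -656
f is negative-definite; reduce −f:
−f: reduced (well bottom): (11,2,15) with a≤c, −a<b≤a
flip sign back: reduced form of f is (-11,-2,-15)
g is negative-definite; reduce −g:
−g: flip: (1816,676,63)→(63,-676,1816)
−g: translate: b→-46 (≡-676 mod 126), so (63,-676,1816)→(63,-46,11)
−g: flip: (63,-46,11)→(11,46,63)
−g: translate: b→2 (≡46 mod 22), so (11,46,63)→(11,2,15)
−g: reduced (well bottom): (11,2,15) with a≤c, −a<b≤a
flip sign back: reduced form of g is (-11,-2,-15)
reduced forms (-11, -2, -15) vs (-11, -2, -15) ⇒ equivalent

yes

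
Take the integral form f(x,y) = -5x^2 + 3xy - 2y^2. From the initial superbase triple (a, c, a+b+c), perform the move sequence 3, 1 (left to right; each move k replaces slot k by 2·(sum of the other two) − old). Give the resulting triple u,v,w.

start (-5,-2,-4) = (f(1,0),f(0,1),f(1,1))
replace slot 3: 2·((-5)+(-2)) − (-4) = -10 → (-5,-2,-10)
replace slot 1: 2·((-2)+(-10)) − (-5) = -19 → (-19,-2,-10)

-19,-2,-10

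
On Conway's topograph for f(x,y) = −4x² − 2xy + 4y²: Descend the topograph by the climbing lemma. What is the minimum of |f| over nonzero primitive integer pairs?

descent: ρ → (4,2,-4)  [lands on river]
river: ρ → (-4,6,2)
river: ρ → (2,6,-4)
river: ρ → (-4,2,4)
river: ρ → (4,6,-2)
river: ρ → (-2,6,4)
closes: descent 1, river 6
min |a| on river = 2

2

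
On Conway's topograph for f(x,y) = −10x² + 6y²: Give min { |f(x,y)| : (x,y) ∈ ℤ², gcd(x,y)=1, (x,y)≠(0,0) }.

descent: ρ → (6,12,-4)  [lands on river]
river: ρ → (-4,12,6)
closes: descent 1, river 2
min |a| on river = 4

4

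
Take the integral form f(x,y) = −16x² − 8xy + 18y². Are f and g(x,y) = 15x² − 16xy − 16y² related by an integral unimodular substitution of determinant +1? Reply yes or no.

D₁ = 1216, D₂ = 1216
river cycle of f (length 12): (18, 8, -16), (-16, 24, 10), (10, 16, -24), (-24, 32, 2), (2, 32, -24), (-24, 16, 10), (10, 24, -16), (-16, 8, 18), (18, 28, -6), (-6, 32, 8), … (2 more)
river cycle of g (length 12): (-16, 16, 15), (15, 14, -17), (-17, 20, 12), (12, 28, -9), (-9, 26, 15), (15, 34, -1), (-1, 34, 15), (15, 26, -9), (-9, 28, 12), (12, 20, -17), … (2 more)
cycles differ ⇒ inequivalent

no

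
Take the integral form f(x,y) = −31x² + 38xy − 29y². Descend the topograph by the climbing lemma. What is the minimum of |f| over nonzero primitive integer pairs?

translate: b→24 (≡-38 mod 62), so (31,-38,29)→(31,24,22)
flip: (31,24,22)→(22,-24,31)
translate: b→20 (≡-24 mod 44), so (22,-24,31)→(22,20,29)
reduced (well bottom): (22,20,29) with a≤c, −a<b≤a
well minimum |f| = |-22| = 22 (negative-definite)

22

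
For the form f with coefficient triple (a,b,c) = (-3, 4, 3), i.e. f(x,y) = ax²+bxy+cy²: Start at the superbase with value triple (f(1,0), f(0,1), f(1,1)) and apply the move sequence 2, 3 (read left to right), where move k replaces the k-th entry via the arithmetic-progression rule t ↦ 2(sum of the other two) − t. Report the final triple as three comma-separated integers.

start (-3,3,4) = (f(1,0),f(0,1),f(1,1))
replace slot 2: 2·((-3)+4) − 3 = -1 → (-3,-1,4)
replace slot 3: 2·((-3)+(-1)) − 4 = -12 → (-3,-1,-12)

-3,-1,-12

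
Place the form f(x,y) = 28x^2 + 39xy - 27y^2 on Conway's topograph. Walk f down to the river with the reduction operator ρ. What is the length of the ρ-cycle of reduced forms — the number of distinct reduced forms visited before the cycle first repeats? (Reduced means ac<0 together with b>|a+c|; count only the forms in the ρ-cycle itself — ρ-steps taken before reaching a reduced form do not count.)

D = 4545, ⌊√D⌋ = 67
river: ρ → (-27,15,40)
river: ρ → (40,65,-2)
river: ρ → (-2,67,7)
river: ρ → (7,59,-38)
river: ρ → (-38,17,28)
river: ρ → (28,39,-27)
ρ-cycle length = 6 (tail of 0 descent steps not counted)

6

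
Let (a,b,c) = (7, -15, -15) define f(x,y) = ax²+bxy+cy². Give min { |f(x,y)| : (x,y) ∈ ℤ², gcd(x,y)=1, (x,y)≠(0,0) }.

descent: ρ → (-15,15,7)  [lands on river]
river: ρ → (7,13,-17)
river: ρ → (-17,21,3)
river: ρ → (3,21,-17)
river: ρ → (-17,13,7)
river: ρ → (7,15,-15)
closes: descent 1, river 6
min |a| on river = 3

3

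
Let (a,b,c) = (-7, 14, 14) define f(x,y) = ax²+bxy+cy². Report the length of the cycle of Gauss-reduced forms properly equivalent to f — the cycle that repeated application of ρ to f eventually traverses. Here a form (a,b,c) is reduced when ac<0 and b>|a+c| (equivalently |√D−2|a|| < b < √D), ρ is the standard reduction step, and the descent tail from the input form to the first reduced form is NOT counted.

D = 588, ⌊√D⌋ = 24
river: ρ → (14,14,-7)
river: ρ → (-7,14,14)
ρ-cycle length = 2 (tail of 0 descent steps not counted)

2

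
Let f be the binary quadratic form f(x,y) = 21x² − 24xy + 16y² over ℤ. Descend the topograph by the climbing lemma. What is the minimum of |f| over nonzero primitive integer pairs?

translate: b→18 (≡-24 mod 42), so (21,-24,16)→(21,18,13)
flip: (21,18,13)→(13,-18,21)
translate: b→8 (≡-18 mod 26), so (13,-18,21)→(13,8,16)
reduced (well bottom): (13,8,16) with a≤c, −a<b≤a
well minimum = a = 13

13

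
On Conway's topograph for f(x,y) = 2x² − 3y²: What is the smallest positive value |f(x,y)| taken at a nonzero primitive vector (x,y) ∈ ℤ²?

descent: ρ → (-3,0,2)
descent: ρ → (2,4,-1)  [lands on river]
river: ρ → (-1,4,2)
closes: descent 2, river 2
min |a| on river = 1

1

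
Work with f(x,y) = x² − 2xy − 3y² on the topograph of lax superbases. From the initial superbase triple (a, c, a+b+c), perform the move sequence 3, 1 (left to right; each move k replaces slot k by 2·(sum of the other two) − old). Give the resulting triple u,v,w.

start (1,-3,-4) = (f(1,0),f(0,1),f(1,1))
replace slot 3: 2·(1+(-3)) − (-4) = 0 → (1,-3,0)
replace slot 1: 2·((-3)+0) − 1 = -7 → (-7,-3,0)

-7,-3,0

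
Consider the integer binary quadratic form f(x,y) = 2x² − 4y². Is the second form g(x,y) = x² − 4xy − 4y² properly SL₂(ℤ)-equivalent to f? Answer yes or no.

D₁ = 32, D₂ = 32
river cycle of f (length 2): (2, 4, -2), (-2, 4, 2)
river cycle of g (length 2): (-4, 4, 1), (1, 4, -4)
cycles differ ⇒ inequivalent

no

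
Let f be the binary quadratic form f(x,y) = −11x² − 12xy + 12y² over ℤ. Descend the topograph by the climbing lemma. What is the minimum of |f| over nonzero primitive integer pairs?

descent: ρ → (12,12,-11)  [lands on river]
river: ρ → (-11,10,13)
river: ρ → (13,16,-8)
river: ρ → (-8,16,13)
river: ρ → (13,10,-11)
river: ρ → (-11,12,12)
closes: descent 1, river 6
min |a| on river = 8

8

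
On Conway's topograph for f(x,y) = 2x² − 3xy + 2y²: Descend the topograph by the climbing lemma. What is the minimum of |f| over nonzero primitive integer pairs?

translate: b→1 (≡-3 mod 4), so (2,-3,2)→(2,1,1)
flip: (2,1,1)→(1,-1,2)
translate: b→1 (≡-1 mod 2), so (1,-1,2)→(1,1,2)
reduced (well bottom): (1,1,2) with a≤c, −a<b≤a
well minimum = a = 1

1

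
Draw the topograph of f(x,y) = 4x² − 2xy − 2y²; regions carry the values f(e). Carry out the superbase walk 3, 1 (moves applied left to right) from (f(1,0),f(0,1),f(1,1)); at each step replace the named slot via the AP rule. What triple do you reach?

start (4,-2,0) = (f(1,0),f(0,1),f(1,1))
replace slot 3: 2·(4+(-2)) − 0 = 4 → (4,-2,4)
replace slot 1: 2·((-2)+4) − 4 = 0 → (0,-2,4)

0,-2,4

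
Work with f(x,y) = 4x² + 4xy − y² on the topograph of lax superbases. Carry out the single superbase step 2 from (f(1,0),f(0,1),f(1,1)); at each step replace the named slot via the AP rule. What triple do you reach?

start (4,-1,7) = (f(1,0),f(0,1),f(1,1))
replace slot 2: 2·(4+7) − (-1) = 23 → (4,23,7)

4,23,7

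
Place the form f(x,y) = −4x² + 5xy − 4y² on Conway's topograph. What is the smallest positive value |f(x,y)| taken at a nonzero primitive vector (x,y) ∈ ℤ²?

translate: b→3 (≡-5 mod 8), so (4,-5,4)→(4,3,3)
flip: (4,3,3)→(3,-3,4)
translate: b→3 (≡-3 mod 6), so (3,-3,4)→(3,3,4)
reduced (well bottom): (3,3,4) with a≤c, −a<b≤a
well minimum |f| = |-3| = 3 (negative-definite)

3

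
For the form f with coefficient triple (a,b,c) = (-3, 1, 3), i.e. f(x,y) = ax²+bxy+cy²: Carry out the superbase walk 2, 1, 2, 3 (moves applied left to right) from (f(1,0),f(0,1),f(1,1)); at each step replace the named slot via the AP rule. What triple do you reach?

start (-3,3,1) = (f(1,0),f(0,1),f(1,1))
replace slot 2: 2·((-3)+1) − 3 = -7 → (-3,-7,1)
replace slot 1: 2·((-7)+1) − (-3) = -9 → (-9,-7,1)
replace slot 2: 2·((-9)+1) − (-7) = -9 → (-9,-9,1)
replace slot 3: 2·((-9)+(-9)) − 1 = -37 → (-9,-9,-37)

-9,-9,-37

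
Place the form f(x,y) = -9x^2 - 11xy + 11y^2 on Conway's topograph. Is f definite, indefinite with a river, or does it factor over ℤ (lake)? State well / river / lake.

D = b²−4ac = (-11)² − 4·(-9)·11 = 517
D > 0 non-square ⇒ indefinite ⇒ periodic river

river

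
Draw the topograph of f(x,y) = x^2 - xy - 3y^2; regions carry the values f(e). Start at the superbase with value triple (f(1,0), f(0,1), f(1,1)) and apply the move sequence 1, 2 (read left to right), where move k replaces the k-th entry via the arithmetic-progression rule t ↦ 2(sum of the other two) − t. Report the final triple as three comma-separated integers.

start (1,-3,-3) = (f(1,0),f(0,1),f(1,1))
replace slot 1: 2·((-3)+(-3)) − 1 = -13 → (-13,-3,-3)
replace slot 2: 2·((-13)+(-3)) − (-3) = -29 → (-13,-29,-3)

-13,-29,-3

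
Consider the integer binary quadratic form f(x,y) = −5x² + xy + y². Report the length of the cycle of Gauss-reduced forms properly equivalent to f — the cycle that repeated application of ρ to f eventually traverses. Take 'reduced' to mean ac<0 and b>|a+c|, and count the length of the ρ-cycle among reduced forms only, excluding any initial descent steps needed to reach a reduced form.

D = 21, ⌊√D⌋ = 4
descent: ρ → (1,3,-3)  [lands on river]
river: ρ → (-3,3,1)
ρ-cycle length = 2 (tail of 1 descent step not counted)

2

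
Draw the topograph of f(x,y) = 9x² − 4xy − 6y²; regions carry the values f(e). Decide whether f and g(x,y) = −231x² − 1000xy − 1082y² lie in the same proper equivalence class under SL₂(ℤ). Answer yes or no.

D₁ = 232, D₂ = 232
river cycle of f (length 14): (-6, 4, 9), (9, 14, -1), (-1, 14, 9), (9, 4, -6), (-6, 8, 7), (7, 6, -7), (-7, 8, 6), (6, 4, -9), (-9, 14, 1), (1, 14, -9), … (4 more)
river cycle of g (length 14): (-6, 4, 9), (9, 14, -1), (-1, 14, 9), (9, 4, -6), (-6, 8, 7), (7, 6, -7), (-7, 8, 6), (6, 4, -9), (-9, 14, 1), (1, 14, -9), … (4 more)
cycles coincide ⇒ equivalent

yes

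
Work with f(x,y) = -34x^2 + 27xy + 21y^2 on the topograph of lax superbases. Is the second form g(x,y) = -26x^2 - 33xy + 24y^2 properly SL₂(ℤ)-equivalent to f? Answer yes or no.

D₁ = 3585, D₂ = 3585
river cycle of f (length 8): (21, 57, -4), (-4, 55, 35), (35, 15, -24), (-24, 33, 26), (26, 19, -31), (-31, 43, 14), (14, 41, -34), (-34, 27, 21)
river cycle of g (length 8): (24, 33, -26), (-26, 19, 31), (31, 43, -14), (-14, 41, 34), (34, 27, -21), (-21, 57, 4), (4, 55, -35), (-35, 15, 24)
cycles differ ⇒ inequivalent

no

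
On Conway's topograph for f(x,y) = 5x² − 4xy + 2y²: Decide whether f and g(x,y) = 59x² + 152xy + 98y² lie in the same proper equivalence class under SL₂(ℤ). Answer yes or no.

D₁ = -24, D₂ = -24
f: flip: (5,-4,2)→(2,4,5)
f: translate: b→0 (≡4 mod 4), so (2,4,5)→(2,0,3)
f: reduced (well bottom): (2,0,3) with a≤c, −a<b≤a
g: translate: b→34 (≡152 mod 118), so (59,152,98)→(59,34,5)
g: flip: (59,34,5)→(5,-34,59)
g: translate: b→-4 (≡-34 mod 10), so (5,-34,59)→(5,-4,2)
g: flip: (5,-4,2)→(2,4,5)
g: translate: b→0 (≡4 mod 4), so (2,4,5)→(2,0,3)
g: reduced (well bottom): (2,0,3) with a≤c, −a<b≤a
reduced forms (2, 0, 3) vs (2, 0, 3) ⇒ equivalent

yes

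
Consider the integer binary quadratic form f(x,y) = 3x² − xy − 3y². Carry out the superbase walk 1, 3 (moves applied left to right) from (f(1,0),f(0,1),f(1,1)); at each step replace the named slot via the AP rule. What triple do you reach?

start (3,-3,-1) = (f(1,0),f(0,1),f(1,1))
replace slot 1: 2·((-3)+(-1)) − 3 = -11 → (-11,-3,-1)
replace slot 3: 2·((-11)+(-3)) − (-1) = -27 → (-11,-3,-27)

-11,-3,-27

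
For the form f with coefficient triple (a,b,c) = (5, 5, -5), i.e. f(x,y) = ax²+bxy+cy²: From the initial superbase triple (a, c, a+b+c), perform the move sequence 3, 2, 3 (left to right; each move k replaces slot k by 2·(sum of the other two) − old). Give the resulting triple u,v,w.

start (5,-5,5) = (f(1,0),f(0,1),f(1,1))
replace slot 3: 2·(5+(-5)) − 5 = -5 → (5,-5,-5)
replace slot 2: 2·(5+(-5)) − (-5) = 5 → (5,5,-5)
replace slot 3: 2·(5+5) − (-5) = 25 → (5,5,25)

5,5,25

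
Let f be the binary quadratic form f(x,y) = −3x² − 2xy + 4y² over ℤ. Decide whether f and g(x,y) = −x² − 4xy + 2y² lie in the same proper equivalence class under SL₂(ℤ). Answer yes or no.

D₁ = 52, D₂ = 24
discriminants differ ⇒ not SL₂(ℤ)-equivalent

no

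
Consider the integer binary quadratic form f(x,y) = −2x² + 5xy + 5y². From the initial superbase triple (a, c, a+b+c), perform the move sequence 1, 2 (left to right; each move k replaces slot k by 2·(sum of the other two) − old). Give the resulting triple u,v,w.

start (-2,5,8) = (f(1,0),f(0,1),f(1,1))
replace slot 1: 2·(5+8) − (-2) = 28 → (28,5,8)
replace slot 2: 2·(28+8) − 5 = 67 → (28,67,8)

28,67,8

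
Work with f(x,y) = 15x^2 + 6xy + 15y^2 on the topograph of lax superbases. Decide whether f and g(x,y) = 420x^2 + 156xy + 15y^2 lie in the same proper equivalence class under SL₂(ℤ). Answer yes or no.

D₁ = -864, D₂ = -864
f: reduced (well bottom): (15,6,15) with a≤c, −a<b≤a
g: flip: (420,156,15)→(15,-156,420)
g: translate: b→-6 (≡-156 mod 30), so (15,-156,420)→(15,-6,15)
g: flip: (15,-6,15)→(15,6,15)
g: reduced (well bottom): (15,6,15) with a≤c, −a<b≤a
reduced forms (15, 6, 15) vs (15, 6, 15) ⇒ equivalent

yes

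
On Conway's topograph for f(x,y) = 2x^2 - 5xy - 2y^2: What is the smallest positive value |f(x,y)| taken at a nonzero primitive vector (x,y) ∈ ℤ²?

descent: ρ → (-2,5,2)  [lands on river]
river: ρ → (2,3,-4)
river: ρ → (-4,5,1)
river: ρ → (1,5,-4)
river: ρ → (-4,3,2)
river: ρ → (2,5,-2)
river: ρ → (-2,3,4)
river: ρ → (4,5,-1)
river: ρ → (-1,5,4)
river: ρ → (4,3,-2)
closes: descent 1, river 10
min |a| on river = 1

1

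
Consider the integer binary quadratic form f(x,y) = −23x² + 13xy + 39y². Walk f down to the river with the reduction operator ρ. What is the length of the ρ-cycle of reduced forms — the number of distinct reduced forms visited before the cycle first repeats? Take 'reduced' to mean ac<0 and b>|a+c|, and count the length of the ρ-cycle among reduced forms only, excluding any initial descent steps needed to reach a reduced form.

D = 3757, ⌊√D⌋ = 61
descent: ρ → (39,-13,-23)
descent: ρ → (-23,59,3)  [lands on river]
river: ρ → (3,61,-3)
river: ρ → (-3,59,23)
river: ρ → (23,33,-29)
river: ρ → (-29,25,27)
river: ρ → (27,29,-27)
river: ρ → (-27,25,29)
river: ρ → (29,33,-23)
ρ-cycle length = 8 (tail of 2 descent steps not counted)

8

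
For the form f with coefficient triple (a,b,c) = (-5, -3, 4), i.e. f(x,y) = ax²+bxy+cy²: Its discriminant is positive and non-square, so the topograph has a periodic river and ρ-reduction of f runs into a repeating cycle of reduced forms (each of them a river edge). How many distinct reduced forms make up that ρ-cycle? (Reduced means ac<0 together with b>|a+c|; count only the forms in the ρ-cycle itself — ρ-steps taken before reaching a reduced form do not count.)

D = 89, ⌊√D⌋ = 9
descent: ρ → (4,3,-5)  [lands on river]
river: ρ → (-5,7,2)
river: ρ → (2,9,-1)
river: ρ → (-1,9,2)
river: ρ → (2,7,-5)
river: ρ → (-5,3,4)
river: ρ → (4,5,-4)
river: ρ → (-4,3,5)
river: ρ → (5,7,-2)
river: ρ → (-2,9,1)
river: ρ → (1,9,-2)
river: ρ → (-2,7,5)
river: ρ → (5,3,-4)
river: ρ → (-4,5,4)
ρ-cycle length = 14 (tail of 1 descent step not counted)

14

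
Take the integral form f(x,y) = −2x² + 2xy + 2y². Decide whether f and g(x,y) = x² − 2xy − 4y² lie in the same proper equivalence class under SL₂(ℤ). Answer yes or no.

D₁ = 20, D₂ = 20
river cycle of f (length 2): (2, 2, -2), (-2, 2, 2)
river cycle of g (length 2): (1, 4, -1), (-1, 4, 1)
cycles differ ⇒ inequivalent

no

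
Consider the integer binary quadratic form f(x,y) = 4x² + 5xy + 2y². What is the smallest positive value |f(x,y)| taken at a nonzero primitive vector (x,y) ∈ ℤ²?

translate: b→-3 (≡5 mod 8), so (4,5,2)→(4,-3,1)
flip: (4,-3,1)→(1,3,4)
translate: b→1 (≡3 mod 2), so (1,3,4)→(1,1,2)
reduced (well bottom): (1,1,2) with a≤c, −a<b≤a
well minimum = a = 1

1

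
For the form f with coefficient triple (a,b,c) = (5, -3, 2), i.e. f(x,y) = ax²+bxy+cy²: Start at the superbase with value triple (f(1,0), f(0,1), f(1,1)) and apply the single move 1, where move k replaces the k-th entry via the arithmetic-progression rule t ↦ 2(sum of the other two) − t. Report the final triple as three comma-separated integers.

start (5,2,4) = (f(1,0),f(0,1),f(1,1))
replace slot 1: 2·(2+4) − 5 = 7 → (7,2,4)

7,2,4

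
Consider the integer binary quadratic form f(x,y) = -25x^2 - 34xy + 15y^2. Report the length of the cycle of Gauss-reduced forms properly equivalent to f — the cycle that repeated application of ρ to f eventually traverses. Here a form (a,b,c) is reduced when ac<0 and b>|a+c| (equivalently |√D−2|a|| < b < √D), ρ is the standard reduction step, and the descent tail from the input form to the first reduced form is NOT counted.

D = 2656, ⌊√D⌋ = 51
descent: ρ → (15,34,-25)  [lands on river]
river: ρ → (-25,16,24)
river: ρ → (24,32,-17)
river: ρ → (-17,36,20)
river: ρ → (20,44,-9)
river: ρ → (-9,46,15)
river: ρ → (15,44,-12)
river: ρ → (-12,28,39)
river: ρ → (39,50,-1)
river: ρ → (-1,50,39)
river: ρ → (39,28,-12)
river: ρ → (-12,44,15)
river: ρ → (15,46,-9)
river: ρ → (-9,44,20)
river: ρ → (20,36,-17)
river: ρ → (-17,32,24)
river: ρ → (24,16,-25)
river: ρ → (-25,34,15)
river: ρ → (15,26,-33)
river: ρ → (-33,40,8)
river: ρ → (8,40,-33)
river: ρ → (-33,26,15)
ρ-cycle length = 22 (tail of 1 descent step not counted)

22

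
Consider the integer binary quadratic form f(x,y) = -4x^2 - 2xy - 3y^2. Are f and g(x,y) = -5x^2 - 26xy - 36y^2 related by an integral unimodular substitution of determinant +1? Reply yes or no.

D₁ = -44, D₂ = -44
f is negative-definite; reduce −f:
−f: flip: (4,2,3)→(3,-2,4)
−f: reduced (well bottom): (3,-2,4) with a≤c, −a<b≤a
flip sign back: reduced form of f is (-3,2,-4)
g is negative-definite; reduce −g:
−g: translate: b→-4 (≡26 mod 10), so (5,26,36)→(5,-4,3)
−g: flip: (5,-4,3)→(3,4,5)
−g: translate: b→-2 (≡4 mod 6), so (3,4,5)→(3,-2,4)
−g: reduced (well bottom): (3,-2,4) with a≤c, −a<b≤a
flip sign back: reduced form of g is (-3,2,-4)
reduced forms (-3, 2, -4) vs (-3, 2, -4) ⇒ equivalent

yes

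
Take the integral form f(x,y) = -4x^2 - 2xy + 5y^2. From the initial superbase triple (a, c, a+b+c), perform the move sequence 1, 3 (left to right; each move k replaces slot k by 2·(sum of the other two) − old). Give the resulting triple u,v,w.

start (-4,5,-1) = (f(1,0),f(0,1),f(1,1))
replace slot 1: 2·(5+(-1)) − (-4) = 12 → (12,5,-1)
replace slot 3: 2·(12+5) − (-1) = 35 → (12,5,35)

12,5,35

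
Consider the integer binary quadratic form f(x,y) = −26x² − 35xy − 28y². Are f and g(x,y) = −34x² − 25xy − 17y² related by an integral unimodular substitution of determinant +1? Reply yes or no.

D₁ = -1687, D₂ = -1687
f is negative-definite; reduce −f:
−f: translate: b→-17 (≡35 mod 52), so (26,35,28)→(26,-17,19)
−f: flip: (26,-17,19)→(19,17,26)
−f: reduced (well bottom): (19,17,26) with a≤c, −a<b≤a
flip sign back: reduced form of f is (-19,-17,-26)
g is negative-definite; reduce −g:
−g: flip: (34,25,17)→(17,-25,34)
−g: translate: b→9 (≡-25 mod 34), so (17,-25,34)→(17,9,26)
−g: reduced (well bottom): (17,9,26) with a≤c, −a<b≤a
flip sign back: reduced form of g is (-17,-9,-26)
reduced forms (-19, -17, -26) vs (-17, -9, -26) ⇒ inequivalent

no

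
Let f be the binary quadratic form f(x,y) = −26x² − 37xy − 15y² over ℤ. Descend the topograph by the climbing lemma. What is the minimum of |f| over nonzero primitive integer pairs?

translate: b→-15 (≡37 mod 52), so (26,37,15)→(26,-15,4)
flip: (26,-15,4)→(4,15,26)
translate: b→-1 (≡15 mod 8), so (4,15,26)→(4,-1,12)
reduced (well bottom): (4,-1,12) with a≤c, −a<b≤a
well minimum |f| = |-4| = 4 (negative-definite)

4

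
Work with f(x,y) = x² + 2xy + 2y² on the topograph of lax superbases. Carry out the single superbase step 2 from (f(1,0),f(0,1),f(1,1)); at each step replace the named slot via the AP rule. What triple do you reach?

start (1,2,5) = (f(1,0),f(0,1),f(1,1))
replace slot 2: 2·(1+5) − 2 = 10 → (1,10,5)

1,10,5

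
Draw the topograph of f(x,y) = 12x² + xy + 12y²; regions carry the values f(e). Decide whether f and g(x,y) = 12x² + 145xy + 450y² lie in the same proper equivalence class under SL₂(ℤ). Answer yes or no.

D₁ = -575, D₂ = -575
f: reduced (well bottom): (12,1,12) with a≤c, −a<b≤a
g: translate: b→1 (≡145 mod 24), so (12,145,450)→(12,1,12)
g: reduced (well bottom): (12,1,12) with a≤c, −a<b≤a
reduced forms (12, 1, 12) vs (12, 1, 12) ⇒ equivalent

yes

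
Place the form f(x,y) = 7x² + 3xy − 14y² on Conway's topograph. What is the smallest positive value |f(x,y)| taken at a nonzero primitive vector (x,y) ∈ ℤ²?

descent: ρ → (-14,-3,7)
descent: ρ → (7,17,-4)  [lands on river]
river: ρ → (-4,15,11)
river: ρ → (11,7,-8)
river: ρ → (-8,9,10)
river: ρ → (10,11,-7)
river: ρ → (-7,17,4)
river: ρ → (4,15,-11)
river: ρ → (-11,7,8)
river: ρ → (8,9,-10)
river: ρ → (-10,11,7)
closes: descent 2, river 10
min |a| on river = 4

4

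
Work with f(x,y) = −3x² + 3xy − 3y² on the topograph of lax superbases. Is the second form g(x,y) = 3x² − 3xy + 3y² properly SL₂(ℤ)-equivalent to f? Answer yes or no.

D₁ = -27, D₂ = -27
f is negative-definite; reduce −f:
−f: translate: b→3 (≡-3 mod 6), so (3,-3,3)→(3,3,3)
−f: reduced (well bottom): (3,3,3) with a≤c, −a<b≤a
flip sign back: reduced form of f is (-3,-3,-3)
g: translate: b→3 (≡-3 mod 6), so (3,-3,3)→(3,3,3)
g: reduced (well bottom): (3,3,3) with a≤c, −a<b≤a
reduced forms (-3, -3, -3) vs (3, 3, 3) ⇒ inequivalent

no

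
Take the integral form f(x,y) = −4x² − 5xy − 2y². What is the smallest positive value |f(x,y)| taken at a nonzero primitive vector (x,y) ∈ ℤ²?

translate: b→-3 (≡5 mod 8), so (4,5,2)→(4,-3,1)
flip: (4,-3,1)→(1,3,4)
translate: b→1 (≡3 mod 2), so (1,3,4)→(1,1,2)
reduced (well bottom): (1,1,2) with a≤c, −a<b≤a
well minimum |f| = |-1| = 1 (negative-definite)

1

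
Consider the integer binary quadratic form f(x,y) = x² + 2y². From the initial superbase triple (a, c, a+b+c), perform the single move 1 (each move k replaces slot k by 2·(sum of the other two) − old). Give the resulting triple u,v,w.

start (1,2,3) = (f(1,0),f(0,1),f(1,1))
replace slot 1: 2·(2+3) − 1 = 9 → (9,2,3)

9,2,3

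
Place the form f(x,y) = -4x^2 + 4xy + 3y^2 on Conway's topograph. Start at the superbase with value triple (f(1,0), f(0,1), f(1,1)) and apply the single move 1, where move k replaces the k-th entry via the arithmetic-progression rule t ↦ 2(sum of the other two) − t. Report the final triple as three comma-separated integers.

start (-4,3,3) = (f(1,0),f(0,1),f(1,1))
replace slot 1: 2·(3+3) − (-4) = 16 → (16,3,3)

16,3,3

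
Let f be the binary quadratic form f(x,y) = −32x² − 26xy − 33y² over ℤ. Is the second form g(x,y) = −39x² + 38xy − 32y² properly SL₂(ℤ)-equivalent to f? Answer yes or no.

D₁ = -3548, D₂ = -3548
f is negative-definite; reduce −f:
−f: reduced (well bottom): (32,26,33) with a≤c, −a<b≤a
flip sign back: reduced form of f is (-32,-26,-33)
g is negative-definite; reduce −g:
−g: flip: (39,-38,32)→(32,38,39)
−g: translate: b→-26 (≡38 mod 64), so (32,38,39)→(32,-26,33)
−g: reduced (well bottom): (32,-26,33) with a≤c, −a<b≤a
flip sign back: reduced form of g is (-32,26,-33)
reduced forms (-32, -26, -33) vs (-32, 26, -33) ⇒ inequivalent

no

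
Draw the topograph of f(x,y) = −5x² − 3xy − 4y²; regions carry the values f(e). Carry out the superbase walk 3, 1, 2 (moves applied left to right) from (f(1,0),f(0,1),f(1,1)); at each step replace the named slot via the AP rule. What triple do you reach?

start (-5,-4,-12) = (f(1,0),f(0,1),f(1,1))
replace slot 3: 2·((-5)+(-4)) − (-12) = -6 → (-5,-4,-6)
replace slot 1: 2·((-4)+(-6)) − (-5) = -15 → (-15,-4,-6)
replace slot 2: 2·((-15)+(-6)) − (-4) = -38 → (-15,-38,-6)

-15,-38,-6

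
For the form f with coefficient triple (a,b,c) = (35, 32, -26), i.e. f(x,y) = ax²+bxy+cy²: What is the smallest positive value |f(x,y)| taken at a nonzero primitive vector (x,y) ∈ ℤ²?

river: ρ → (-26,20,41)
river: ρ → (41,62,-5)
river: ρ → (-5,68,2)
river: ρ → (2,68,-5)
river: ρ → (-5,62,41)
river: ρ → (41,20,-26)
river: ρ → (-26,32,35)
river: ρ → (35,38,-23)
river: ρ → (-23,54,19)
river: ρ → (19,60,-14)
river: ρ → (-14,52,35)
river: ρ → (35,18,-31)
river: ρ → (-31,44,22)
river: ρ → (22,44,-31)
river: ρ → (-31,18,35)
river: ρ → (35,52,-14)
river: ρ → (-14,60,19)
river: ρ → (19,54,-23)
river: ρ → (-23,38,35)
river: ρ → (35,32,-26)
closes: descent 0, river 20
min |a| on river = 2

2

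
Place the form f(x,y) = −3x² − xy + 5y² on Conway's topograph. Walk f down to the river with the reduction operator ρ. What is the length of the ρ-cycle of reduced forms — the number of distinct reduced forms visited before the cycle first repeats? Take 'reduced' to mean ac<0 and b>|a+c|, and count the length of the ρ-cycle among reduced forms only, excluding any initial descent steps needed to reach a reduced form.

D = 61, ⌊√D⌋ = 7
descent: ρ → (5,1,-3)
descent: ρ → (-3,5,3)  [lands on river]
river: ρ → (3,7,-1)
river: ρ → (-1,7,3)
river: ρ → (3,5,-3)
river: ρ → (-3,7,1)
river: ρ → (1,7,-3)
ρ-cycle length = 6 (tail of 2 descent steps not counted)

6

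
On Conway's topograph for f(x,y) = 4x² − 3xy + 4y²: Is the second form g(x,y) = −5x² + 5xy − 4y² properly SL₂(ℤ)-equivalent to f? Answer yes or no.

D₁ = -55, D₂ = -55
f: flip: (4,-3,4)→(4,3,4)
f: reduced (well bottom): (4,3,4) with a≤c, −a<b≤a
g is negative-definite; reduce −g:
−g: translate: b→5 (≡-5 mod 10), so (5,-5,4)→(5,5,4)
−g: flip: (5,5,4)→(4,-5,5)
−g: translate: b→3 (≡-5 mod 8), so (4,-5,5)→(4,3,4)
−g: reduced (well bottom): (4,3,4) with a≤c, −a<b≤a
flip sign back: reduced form of g is (-4,-3,-4)
reduced forms (4, 3, 4) vs (-4, -3, -4) ⇒ inequivalent

no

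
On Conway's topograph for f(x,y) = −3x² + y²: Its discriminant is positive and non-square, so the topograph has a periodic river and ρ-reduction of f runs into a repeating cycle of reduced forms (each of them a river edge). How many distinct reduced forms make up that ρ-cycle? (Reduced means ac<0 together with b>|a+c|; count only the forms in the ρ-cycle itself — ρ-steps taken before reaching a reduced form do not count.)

D = 12, ⌊√D⌋ = 3
descent: ρ → (1,2,-2)  [lands on river]
river: ρ → (-2,2,1)
ρ-cycle length = 2 (tail of 1 descent step not counted)

2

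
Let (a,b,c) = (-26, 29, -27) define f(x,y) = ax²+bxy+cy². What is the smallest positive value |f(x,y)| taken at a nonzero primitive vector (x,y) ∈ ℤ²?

translate: b→23 (≡-29 mod 52), so (26,-29,27)→(26,23,24)
flip: (26,23,24)→(24,-23,26)
reduced (well bottom): (24,-23,26) with a≤c, −a<b≤a
well minimum |f| = |-24| = 24 (negative-definite)

24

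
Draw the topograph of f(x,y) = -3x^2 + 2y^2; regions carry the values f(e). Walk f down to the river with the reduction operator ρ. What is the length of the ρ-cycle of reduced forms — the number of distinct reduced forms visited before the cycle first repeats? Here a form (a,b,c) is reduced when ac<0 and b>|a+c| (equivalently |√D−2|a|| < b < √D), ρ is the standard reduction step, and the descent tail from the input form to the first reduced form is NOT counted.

D = 24, ⌊√D⌋ = 4
descent: ρ → (2,4,-1)  [lands on river]
river: ρ → (-1,4,2)
ρ-cycle length = 2 (tail of 1 descent step not counted)

2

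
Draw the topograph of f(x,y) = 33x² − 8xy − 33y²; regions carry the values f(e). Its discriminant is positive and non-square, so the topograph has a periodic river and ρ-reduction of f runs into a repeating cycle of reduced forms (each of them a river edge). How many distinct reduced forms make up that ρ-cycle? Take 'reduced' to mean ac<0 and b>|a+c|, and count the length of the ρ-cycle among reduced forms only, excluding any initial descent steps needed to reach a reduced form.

D = 4420, ⌊√D⌋ = 66
descent: ρ → (-33,8,33)  [lands on river]
river: ρ → (33,58,-8)
river: ρ → (-8,54,47)
river: ρ → (47,40,-15)
river: ρ → (-15,50,32)
river: ρ → (32,14,-33)
river: ρ → (-33,52,13)
river: ρ → (13,52,-33)
river: ρ → (-33,14,32)
river: ρ → (32,50,-15)
river: ρ → (-15,40,47)
river: ρ → (47,54,-8)
river: ρ → (-8,58,33)
river: ρ → (33,8,-33)
river: ρ → (-33,58,8)
river: ρ → (8,54,-47)
river: ρ → (-47,40,15)
river: ρ → (15,50,-32)
river: ρ → (-32,14,33)
river: ρ → (33,52,-13)
river: ρ → (-13,52,33)
river: ρ → (33,14,-32)
river: ρ → (-32,50,15)
river: ρ → (15,40,-47)
river: ρ → (-47,54,8)
river: ρ → (8,58,-33)
ρ-cycle length = 26 (tail of 1 descent step not counted)

26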